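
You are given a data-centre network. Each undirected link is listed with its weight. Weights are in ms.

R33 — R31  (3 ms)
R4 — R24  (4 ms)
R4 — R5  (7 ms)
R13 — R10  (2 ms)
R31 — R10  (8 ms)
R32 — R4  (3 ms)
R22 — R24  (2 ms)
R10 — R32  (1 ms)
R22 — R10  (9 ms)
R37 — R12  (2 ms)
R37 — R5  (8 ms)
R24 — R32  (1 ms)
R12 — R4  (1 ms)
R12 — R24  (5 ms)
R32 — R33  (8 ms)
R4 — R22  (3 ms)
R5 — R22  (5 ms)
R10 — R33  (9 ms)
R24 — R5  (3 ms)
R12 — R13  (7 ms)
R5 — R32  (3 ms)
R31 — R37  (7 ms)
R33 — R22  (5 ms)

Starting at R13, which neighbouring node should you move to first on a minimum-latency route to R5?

R10

Candidate routes:
R13 → R10 → R32 → R5: 2+1+3 = 6
R13 → R10 → R32 → R24 → R22 → R5: 2+1+1+2+5 = 11
R13 → R10 → R32 → R24 → R5: 2+1+1+3 = 7
Cheapest is R13 → R10 → R32 → R5 at 6 ms.
So from R13 the first move is to R10.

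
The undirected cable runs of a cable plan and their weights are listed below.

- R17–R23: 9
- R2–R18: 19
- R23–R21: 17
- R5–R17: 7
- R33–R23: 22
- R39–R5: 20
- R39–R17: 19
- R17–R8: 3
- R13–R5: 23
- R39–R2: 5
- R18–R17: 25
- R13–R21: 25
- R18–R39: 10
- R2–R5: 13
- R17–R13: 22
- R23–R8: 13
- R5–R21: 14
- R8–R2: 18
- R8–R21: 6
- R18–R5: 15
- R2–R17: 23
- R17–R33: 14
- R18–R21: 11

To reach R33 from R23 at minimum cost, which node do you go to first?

R33

Compare a few routes:
R23 → R33: 22 = 22
R23 → R17 → R33: 9+14 = 23
Cheapest is R23 → R33 at 22.
So from R23 the first move is to R33.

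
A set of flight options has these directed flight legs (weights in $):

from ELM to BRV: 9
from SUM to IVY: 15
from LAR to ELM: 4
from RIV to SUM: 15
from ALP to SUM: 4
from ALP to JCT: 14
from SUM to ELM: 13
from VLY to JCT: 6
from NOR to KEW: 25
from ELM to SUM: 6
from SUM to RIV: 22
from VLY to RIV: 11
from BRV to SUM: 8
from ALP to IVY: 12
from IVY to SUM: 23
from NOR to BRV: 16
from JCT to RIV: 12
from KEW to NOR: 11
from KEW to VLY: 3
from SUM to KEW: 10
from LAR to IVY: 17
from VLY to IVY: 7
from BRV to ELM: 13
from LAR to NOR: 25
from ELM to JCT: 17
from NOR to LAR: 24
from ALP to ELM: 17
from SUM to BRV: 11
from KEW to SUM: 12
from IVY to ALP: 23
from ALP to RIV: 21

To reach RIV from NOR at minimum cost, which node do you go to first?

KEW

Candidate routes:
NOR–KEW–VLY–RIV: 25+3+11 = 39
NOR–BRV–SUM–RIV: 16+8+22 = 46
NOR–KEW–VLY–JCT–RIV: 25+3+6+12 = 46
Cheapest is NOR–KEW–VLY–RIV at $39.
So from NOR the first move is to KEW.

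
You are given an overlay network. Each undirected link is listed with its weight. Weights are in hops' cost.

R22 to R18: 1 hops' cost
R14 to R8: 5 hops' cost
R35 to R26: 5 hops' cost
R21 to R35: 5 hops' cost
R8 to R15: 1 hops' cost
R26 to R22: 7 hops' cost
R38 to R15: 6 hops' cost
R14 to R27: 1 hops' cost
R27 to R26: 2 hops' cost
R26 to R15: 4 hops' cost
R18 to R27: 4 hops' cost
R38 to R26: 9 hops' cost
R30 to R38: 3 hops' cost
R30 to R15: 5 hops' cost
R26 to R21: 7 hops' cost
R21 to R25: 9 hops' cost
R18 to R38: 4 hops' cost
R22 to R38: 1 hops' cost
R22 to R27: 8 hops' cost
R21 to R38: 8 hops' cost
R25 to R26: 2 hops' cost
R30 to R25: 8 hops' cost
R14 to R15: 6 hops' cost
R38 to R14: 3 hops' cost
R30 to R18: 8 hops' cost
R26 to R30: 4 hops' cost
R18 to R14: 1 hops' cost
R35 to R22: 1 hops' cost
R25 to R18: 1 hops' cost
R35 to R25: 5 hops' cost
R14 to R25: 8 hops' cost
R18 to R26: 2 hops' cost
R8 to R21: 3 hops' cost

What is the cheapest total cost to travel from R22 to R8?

Enumerating some paths:
R22 - R18 - R14 - R8: 1+1+5 = 7
R22 - R18 - R26 - R15 - R8: 1+2+4+1 = 8
R22 - R38 - R15 - R8: 1+6+1 = 8
R22 - R35 - R21 - R8: 1+5+3 = 9
The minimum is 7 hops' cost via R22 - R18 - R14 - R8.

7 hops' cost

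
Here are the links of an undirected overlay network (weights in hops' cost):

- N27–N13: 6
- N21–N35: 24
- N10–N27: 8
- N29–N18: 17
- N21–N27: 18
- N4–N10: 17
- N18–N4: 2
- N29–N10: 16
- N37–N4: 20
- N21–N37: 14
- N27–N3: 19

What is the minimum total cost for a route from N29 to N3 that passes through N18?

63 hops' cost

Shortest N29→N18: N29–N18 = 17
Best N18 to N3: N18–N4–N10–N27–N3 costing 46
Total via N18: 17 + 46 = 63 hops' cost.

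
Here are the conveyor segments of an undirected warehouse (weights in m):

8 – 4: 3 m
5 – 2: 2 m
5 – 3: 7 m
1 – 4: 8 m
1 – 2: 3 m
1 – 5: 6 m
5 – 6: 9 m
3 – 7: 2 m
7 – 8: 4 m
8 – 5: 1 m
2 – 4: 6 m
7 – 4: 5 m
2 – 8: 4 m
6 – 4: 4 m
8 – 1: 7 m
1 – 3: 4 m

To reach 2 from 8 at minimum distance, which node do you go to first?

Enumerating some paths:
8 → 5 → 2: 1+2 = 3
8 → 2: 4 = 4
The minimum is 3 m via 8 → 5 → 2.
So from 8 the first move is to 5.

5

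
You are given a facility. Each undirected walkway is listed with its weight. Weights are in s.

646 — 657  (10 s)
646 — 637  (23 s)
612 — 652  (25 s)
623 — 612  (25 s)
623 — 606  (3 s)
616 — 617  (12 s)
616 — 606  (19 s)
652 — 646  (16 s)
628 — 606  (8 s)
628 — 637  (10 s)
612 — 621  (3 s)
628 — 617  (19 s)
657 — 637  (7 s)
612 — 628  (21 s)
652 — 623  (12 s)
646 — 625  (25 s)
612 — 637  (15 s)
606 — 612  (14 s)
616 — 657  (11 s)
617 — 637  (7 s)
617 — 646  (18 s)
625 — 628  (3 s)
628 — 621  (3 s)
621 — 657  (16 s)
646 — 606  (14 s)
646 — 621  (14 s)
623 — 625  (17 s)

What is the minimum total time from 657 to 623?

27 s

Enumerating some paths:
657 - 646 - 606 - 623: 10+14+3 = 27
657 - 637 - 628 - 606 - 623: 7+10+8+3 = 28
The minimum is 27 s via 657 - 646 - 606 - 623.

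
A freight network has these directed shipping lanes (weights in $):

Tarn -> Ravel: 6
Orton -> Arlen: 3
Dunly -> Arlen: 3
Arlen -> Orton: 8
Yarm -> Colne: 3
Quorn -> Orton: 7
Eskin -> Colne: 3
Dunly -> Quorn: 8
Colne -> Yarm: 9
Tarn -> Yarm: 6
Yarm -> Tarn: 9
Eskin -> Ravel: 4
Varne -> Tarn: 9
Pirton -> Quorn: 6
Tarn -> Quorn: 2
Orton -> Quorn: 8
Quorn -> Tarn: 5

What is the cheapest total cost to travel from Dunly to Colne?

Shortest distances from Dunly:
Dunly: 0
Arlen: 3  (via Dunly)
Quorn: 8  (via Dunly)
Orton: 11  (via Arlen)
Tarn: 13  (via Quorn)
Ravel: 19  (via Tarn)
Yarm: 19  (via Tarn)
Colne: 22  (via Yarm)
Shortest route: Dunly–Quorn–Tarn–Yarm–Colne = $22.

$22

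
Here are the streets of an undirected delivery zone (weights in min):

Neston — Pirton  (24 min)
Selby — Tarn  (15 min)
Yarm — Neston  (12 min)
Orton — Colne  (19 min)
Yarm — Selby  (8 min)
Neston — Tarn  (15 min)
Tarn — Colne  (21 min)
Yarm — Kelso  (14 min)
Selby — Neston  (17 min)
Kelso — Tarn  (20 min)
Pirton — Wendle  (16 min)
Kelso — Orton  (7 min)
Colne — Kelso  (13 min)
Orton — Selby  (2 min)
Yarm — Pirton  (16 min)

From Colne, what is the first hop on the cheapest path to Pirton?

Enumerating some paths:
Colne → Kelso → Orton → Selby → Yarm → Pirton: 13+7+2+8+16 = 46
Colne → Kelso → Yarm → Pirton: 13+14+16 = 43
Colne → Orton → Selby → Yarm → Pirton: 19+2+8+16 = 45
The minimum is 43 min via Colne → Kelso → Yarm → Pirton.
So from Colne the first move is to Kelso.

Kelso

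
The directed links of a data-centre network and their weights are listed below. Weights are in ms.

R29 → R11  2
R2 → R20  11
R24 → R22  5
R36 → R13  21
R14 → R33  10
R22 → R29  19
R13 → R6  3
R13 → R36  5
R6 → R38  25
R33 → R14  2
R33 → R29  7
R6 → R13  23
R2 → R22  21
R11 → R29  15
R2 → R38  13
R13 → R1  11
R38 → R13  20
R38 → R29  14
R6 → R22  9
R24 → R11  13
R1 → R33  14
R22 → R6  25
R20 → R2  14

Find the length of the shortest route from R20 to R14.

Enumerating some paths:
R20 - R2 - R38 - R13 - R1 - R33 - R14: 14+13+20+11+14+2 = 74
R20 - R2 - R22 - R6 - R13 - R1 - R33 - R14: 14+21+25+23+11+14+2 = 110
R20 - R2 - R22 - R6 - R38 - R13 - R1 - R33 - R14: 14+21+25+25+20+11+14+2 = 132
Cheapest is R20 - R2 - R38 - R13 - R1 - R33 - R14 at 74 ms.

74 ms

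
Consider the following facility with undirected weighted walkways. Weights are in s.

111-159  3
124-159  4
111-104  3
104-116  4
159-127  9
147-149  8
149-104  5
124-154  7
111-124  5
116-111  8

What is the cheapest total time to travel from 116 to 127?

Candidate routes:
116 - 104 - 111 - 159 - 127: 4+3+3+9 = 19
116 - 111 - 159 - 127: 8+3+9 = 20
The minimum is 19 s via 116 - 104 - 111 - 159 - 127.

19 s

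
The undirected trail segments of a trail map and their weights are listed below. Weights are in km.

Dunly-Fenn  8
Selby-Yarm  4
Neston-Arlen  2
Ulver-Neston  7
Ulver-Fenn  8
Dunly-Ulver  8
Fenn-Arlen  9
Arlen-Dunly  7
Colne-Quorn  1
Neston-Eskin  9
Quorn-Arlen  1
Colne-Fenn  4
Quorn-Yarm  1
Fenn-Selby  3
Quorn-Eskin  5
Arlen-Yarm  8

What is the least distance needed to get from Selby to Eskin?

10 km

Running Dijkstra from Selby:
Selby: 0
Fenn: 3  (via Selby)
Yarm: 4  (via Selby)
Quorn: 5  (via Yarm)
Arlen: 6  (via Quorn)
Colne: 6  (via Quorn)
Neston: 8  (via Arlen)
Eskin: 10  (via Quorn)
Shortest route: Selby–Yarm–Quorn–Eskin = 10 km.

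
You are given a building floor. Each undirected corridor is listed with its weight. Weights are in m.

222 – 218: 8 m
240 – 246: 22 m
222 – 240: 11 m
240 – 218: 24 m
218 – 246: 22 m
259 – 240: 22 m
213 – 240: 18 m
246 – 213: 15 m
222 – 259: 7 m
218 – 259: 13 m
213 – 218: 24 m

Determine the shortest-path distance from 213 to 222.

Settle nodes by increasing distance from 213:
213: 0
246: 15  (via 213)
240: 18  (via 213)
218: 24  (via 213)
222: 29  (via 240)
Shortest route: 213–240–222 = 29 m.

29 m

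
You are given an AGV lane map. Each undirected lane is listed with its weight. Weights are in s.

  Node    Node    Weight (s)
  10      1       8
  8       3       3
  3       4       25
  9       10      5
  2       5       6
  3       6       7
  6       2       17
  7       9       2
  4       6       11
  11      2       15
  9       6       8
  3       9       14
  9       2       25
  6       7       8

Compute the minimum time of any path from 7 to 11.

Settle nodes by increasing distance from 7:
7: 0
9: 2  (via 7)
10: 7  (via 9)
6: 8  (via 7)
1: 15  (via 10)
3: 15  (via 6)
8: 18  (via 3)
4: 19  (via 6)
2: 25  (via 6)
5: 31  (via 2)
11: 40  (via 2)
Shortest route: 7–6–2–11 = 40 s.

40 s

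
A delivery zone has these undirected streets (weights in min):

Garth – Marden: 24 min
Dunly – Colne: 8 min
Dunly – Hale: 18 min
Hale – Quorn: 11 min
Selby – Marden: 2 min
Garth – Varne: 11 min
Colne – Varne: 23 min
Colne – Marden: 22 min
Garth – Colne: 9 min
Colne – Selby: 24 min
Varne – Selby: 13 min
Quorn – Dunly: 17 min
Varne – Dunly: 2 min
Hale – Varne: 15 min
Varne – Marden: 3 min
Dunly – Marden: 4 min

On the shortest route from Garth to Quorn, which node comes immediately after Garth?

Varne

Compare a few routes:
Garth - Colne - Dunly - Quorn: 9+8+17 = 34
Garth - Varne - Dunly - Quorn: 11+2+17 = 30
The minimum is 30 min via Garth - Varne - Dunly - Quorn.
So from Garth the first move is to Varne.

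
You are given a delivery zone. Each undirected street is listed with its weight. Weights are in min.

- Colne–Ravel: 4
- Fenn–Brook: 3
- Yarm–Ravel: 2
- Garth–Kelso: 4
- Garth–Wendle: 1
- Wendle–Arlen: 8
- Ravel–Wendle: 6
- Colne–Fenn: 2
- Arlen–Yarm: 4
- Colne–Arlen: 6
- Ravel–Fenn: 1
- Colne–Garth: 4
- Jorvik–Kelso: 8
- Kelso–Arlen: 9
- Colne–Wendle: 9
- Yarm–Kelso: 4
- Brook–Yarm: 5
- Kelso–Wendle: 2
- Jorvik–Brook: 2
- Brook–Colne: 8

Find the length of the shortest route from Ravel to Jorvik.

6 min

Compare a few routes:
Ravel - Yarm - Brook - Jorvik: 2+5+2 = 9
Ravel - Fenn - Brook - Jorvik: 1+3+2 = 6
Ravel - Colne - Fenn - Brook - Jorvik: 4+2+3+2 = 11
The minimum is 6 min via Ravel - Fenn - Brook - Jorvik.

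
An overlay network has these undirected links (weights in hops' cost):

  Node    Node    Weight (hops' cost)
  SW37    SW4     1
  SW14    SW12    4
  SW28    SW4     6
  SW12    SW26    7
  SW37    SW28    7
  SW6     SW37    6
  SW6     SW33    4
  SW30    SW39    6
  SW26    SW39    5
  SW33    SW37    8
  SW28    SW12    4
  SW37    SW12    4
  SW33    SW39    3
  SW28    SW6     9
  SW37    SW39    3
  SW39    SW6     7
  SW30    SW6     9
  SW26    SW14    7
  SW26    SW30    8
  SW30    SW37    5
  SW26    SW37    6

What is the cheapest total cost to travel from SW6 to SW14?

Candidate routes:
SW6 - SW37 - SW12 - SW14: 6+4+4 = 14
SW6 - SW28 - SW12 - SW14: 9+4+4 = 17
SW6 - SW39 - SW37 - SW12 - SW14: 7+3+4+4 = 18
Cheapest is SW6 - SW37 - SW12 - SW14 at 14 hops' cost.

14 hops' cost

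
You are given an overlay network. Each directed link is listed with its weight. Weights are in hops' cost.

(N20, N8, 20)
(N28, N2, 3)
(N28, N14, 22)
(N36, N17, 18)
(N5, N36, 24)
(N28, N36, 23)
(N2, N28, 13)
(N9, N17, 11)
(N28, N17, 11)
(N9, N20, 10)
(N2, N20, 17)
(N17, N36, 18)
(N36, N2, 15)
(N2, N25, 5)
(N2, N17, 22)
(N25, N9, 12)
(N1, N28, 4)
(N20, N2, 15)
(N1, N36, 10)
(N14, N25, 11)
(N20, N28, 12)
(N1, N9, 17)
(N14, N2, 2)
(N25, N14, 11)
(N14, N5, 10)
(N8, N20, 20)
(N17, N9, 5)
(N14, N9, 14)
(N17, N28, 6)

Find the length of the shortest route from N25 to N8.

42 hops' cost

Settle nodes by increasing distance from N25:
N25: 0
N14: 11  (via N25)
N9: 12  (via N25)
N2: 13  (via N14)
N5: 21  (via N14)
N20: 22  (via N9)
N17: 23  (via N9)
N28: 26  (via N2)
N36: 41  (via N17)
N8: 42  (via N20)
Shortest route: N25–N9–N20–N8 = 42 hops' cost.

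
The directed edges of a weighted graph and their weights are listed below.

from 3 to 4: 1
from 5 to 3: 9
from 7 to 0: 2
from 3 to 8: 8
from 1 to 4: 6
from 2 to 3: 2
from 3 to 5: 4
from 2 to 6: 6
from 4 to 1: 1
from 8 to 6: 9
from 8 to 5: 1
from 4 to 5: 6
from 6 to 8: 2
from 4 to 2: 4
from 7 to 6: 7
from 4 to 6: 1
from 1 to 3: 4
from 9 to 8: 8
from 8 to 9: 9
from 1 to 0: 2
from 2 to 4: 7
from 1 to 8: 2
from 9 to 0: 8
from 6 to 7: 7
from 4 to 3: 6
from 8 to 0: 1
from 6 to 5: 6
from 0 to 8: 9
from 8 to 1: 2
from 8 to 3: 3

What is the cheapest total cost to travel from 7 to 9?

Shortest distances from 7:
7: 0
0: 2  (via 7)
6: 7  (via 7)
8: 9  (via 6)
5: 10  (via 8)
1: 11  (via 8)
3: 12  (via 8)
4: 13  (via 3)
2: 17  (via 4)
9: 18  (via 8)
Shortest route: 7–6–8–9 = 18.

18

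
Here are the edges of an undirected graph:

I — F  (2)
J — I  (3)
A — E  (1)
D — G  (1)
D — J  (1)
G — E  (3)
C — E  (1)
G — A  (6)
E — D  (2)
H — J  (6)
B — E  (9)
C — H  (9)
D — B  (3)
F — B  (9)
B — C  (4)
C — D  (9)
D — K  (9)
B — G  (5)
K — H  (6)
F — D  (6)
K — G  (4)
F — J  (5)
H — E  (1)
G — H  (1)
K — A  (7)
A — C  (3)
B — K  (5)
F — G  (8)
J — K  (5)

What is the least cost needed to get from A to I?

7

Candidate routes:
A–E–H–G–D–J–I: 1+1+1+1+1+3 = 8
A–E–D–J–I: 1+2+1+3 = 7
The minimum is 7 via A–E–D–J–I.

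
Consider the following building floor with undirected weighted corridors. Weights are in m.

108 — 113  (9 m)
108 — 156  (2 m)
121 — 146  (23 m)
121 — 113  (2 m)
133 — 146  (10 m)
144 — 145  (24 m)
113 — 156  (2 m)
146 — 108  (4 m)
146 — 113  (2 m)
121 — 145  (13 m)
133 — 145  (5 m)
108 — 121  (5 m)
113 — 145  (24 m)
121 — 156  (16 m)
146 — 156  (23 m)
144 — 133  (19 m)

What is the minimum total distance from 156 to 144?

33 m

Shortest distances from 156:
156: 0
108: 2  (via 156)
113: 2  (via 156)
121: 4  (via 113)
146: 4  (via 113)
133: 14  (via 146)
145: 17  (via 121)
144: 33  (via 133)
Shortest route: 156 → 113 → 146 → 133 → 144 = 33 m.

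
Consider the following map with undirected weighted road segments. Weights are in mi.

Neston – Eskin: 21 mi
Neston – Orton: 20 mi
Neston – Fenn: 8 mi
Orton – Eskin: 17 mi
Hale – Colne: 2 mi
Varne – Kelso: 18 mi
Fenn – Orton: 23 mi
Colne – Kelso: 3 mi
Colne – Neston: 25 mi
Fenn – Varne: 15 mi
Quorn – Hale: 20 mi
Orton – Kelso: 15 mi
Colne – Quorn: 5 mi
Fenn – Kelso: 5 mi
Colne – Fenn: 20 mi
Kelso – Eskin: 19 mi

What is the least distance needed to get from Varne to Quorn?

Enumerating some paths:
Varne - Kelso - Colne - Quorn: 18+3+5 = 26
Varne - Fenn - Kelso - Colne - Quorn: 15+5+3+5 = 28
Varne - Fenn - Colne - Quorn: 15+20+5 = 40
The minimum is 26 mi via Varne - Kelso - Colne - Quorn.

26 mi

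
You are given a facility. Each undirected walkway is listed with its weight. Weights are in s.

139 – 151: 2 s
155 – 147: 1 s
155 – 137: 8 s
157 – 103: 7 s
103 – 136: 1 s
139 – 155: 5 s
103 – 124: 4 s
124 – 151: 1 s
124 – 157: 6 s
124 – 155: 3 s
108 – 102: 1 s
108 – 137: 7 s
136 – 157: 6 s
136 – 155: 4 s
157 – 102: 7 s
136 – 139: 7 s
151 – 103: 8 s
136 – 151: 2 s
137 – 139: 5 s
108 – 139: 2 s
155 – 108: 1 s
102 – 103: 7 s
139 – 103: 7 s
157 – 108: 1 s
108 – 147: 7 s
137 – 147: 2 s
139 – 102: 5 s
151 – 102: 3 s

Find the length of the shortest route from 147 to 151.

5 s

Shortest distances from 147:
147: 0
155: 1  (via 147)
137: 2  (via 147)
108: 2  (via 155)
102: 3  (via 108)
157: 3  (via 108)
124: 4  (via 155)
139: 4  (via 108)
151: 5  (via 124)
Shortest route: 147 → 155 → 124 → 151 = 5 s.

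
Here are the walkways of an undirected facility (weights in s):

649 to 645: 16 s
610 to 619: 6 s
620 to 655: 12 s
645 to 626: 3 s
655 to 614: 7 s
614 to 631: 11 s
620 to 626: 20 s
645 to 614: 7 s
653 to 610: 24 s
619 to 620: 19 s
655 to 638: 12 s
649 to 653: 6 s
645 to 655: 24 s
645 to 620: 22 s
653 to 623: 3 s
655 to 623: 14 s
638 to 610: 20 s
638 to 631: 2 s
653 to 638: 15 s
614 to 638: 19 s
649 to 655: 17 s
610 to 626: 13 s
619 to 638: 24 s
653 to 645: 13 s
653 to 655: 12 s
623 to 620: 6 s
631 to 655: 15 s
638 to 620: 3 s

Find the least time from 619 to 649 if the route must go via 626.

38 s

Best 619 to 626: 619–610–626 costing 19
Best 626 to 649: 626–645–649 costing 19
Total via 626: 19 + 19 = 38 s.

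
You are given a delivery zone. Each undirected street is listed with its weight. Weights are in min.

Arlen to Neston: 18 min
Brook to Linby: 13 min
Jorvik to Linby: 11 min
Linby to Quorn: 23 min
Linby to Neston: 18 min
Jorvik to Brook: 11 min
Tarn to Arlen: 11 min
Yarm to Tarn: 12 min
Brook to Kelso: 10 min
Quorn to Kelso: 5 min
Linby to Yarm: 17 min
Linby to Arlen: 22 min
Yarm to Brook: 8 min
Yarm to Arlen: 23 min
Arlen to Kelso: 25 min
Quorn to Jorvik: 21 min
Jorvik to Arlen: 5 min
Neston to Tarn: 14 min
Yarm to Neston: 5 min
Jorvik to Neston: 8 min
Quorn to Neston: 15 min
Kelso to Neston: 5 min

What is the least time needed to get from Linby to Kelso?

23 min

Compare a few routes:
Linby → Brook → Kelso: 13+10 = 23
Linby → Jorvik → Neston → Kelso: 11+8+5 = 24
Linby → Yarm → Neston → Kelso: 17+5+5 = 27
Cheapest is Linby → Brook → Kelso at 23 min.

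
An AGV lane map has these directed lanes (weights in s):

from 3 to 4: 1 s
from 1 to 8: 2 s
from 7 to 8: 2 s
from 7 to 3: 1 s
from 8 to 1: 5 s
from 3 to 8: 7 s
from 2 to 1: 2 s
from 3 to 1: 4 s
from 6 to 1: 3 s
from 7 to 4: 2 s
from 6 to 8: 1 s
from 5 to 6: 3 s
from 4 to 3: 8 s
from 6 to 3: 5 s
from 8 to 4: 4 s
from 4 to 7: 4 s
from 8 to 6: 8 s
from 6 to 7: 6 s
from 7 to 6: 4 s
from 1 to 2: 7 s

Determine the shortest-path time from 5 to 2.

13 s

Compare a few routes:
5–6–3–1–2: 3+5+4+7 = 19
5–6–1–2: 3+3+7 = 13
5–6–8–1–2: 3+1+5+7 = 16
The minimum is 13 s via 5–6–1–2.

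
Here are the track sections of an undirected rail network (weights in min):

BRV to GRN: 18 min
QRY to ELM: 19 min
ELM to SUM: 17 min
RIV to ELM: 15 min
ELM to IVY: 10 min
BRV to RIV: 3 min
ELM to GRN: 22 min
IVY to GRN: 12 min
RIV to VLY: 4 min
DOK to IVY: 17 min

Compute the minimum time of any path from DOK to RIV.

42 min

Compare a few routes:
DOK–IVY–GRN–ELM–RIV: 17+12+22+15 = 66
DOK–IVY–GRN–BRV–RIV: 17+12+18+3 = 50
DOK–IVY–ELM–RIV: 17+10+15 = 42
Cheapest is DOK–IVY–ELM–RIV at 42 min.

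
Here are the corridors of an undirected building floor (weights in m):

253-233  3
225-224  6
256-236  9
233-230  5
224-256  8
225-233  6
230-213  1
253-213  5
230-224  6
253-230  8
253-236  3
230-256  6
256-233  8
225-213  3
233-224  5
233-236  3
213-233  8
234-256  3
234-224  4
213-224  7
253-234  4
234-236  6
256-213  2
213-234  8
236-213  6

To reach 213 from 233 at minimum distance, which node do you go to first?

230

Enumerating some paths:
233 - 253 - 213: 3+5 = 8
233 - 230 - 213: 5+1 = 6
The minimum is 6 m via 233 - 230 - 213.
So from 233 the first move is to 230.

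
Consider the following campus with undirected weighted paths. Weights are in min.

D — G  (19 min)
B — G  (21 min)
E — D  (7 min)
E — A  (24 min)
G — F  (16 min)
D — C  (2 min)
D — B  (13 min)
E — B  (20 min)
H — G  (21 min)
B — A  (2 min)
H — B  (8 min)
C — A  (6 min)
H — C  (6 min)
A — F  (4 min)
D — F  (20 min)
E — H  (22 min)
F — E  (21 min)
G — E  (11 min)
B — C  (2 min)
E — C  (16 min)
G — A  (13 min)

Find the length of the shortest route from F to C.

8 min

Compare a few routes:
F - A - C: 4+6 = 10
F - A - B - C: 4+2+2 = 8
Cheapest is F - A - B - C at 8 min.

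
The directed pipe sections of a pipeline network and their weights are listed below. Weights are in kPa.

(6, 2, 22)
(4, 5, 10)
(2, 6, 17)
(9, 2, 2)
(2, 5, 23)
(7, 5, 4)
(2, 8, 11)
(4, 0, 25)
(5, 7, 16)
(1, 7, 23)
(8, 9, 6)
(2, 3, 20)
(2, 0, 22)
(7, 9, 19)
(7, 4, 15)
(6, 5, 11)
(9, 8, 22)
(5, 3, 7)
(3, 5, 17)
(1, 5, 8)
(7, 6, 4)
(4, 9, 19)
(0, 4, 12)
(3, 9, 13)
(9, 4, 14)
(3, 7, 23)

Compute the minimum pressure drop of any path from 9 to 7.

Shortest distances from 9:
9: 0
2: 2  (via 9)
8: 13  (via 2)
4: 14  (via 9)
6: 19  (via 2)
3: 22  (via 2)
0: 24  (via 2)
5: 24  (via 4)
7: 40  (via 5)
Shortest route: 9 → 4 → 5 → 7 = 40 kPa.

40 kPa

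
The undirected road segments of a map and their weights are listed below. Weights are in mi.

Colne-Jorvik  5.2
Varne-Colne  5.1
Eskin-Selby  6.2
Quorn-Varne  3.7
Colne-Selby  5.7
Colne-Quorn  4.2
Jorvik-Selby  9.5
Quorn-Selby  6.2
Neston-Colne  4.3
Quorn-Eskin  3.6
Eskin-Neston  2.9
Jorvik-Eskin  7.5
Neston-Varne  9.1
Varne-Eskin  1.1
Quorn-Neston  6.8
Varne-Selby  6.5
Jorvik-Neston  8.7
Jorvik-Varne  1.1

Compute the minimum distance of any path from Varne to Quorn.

Settle nodes by increasing distance from Varne:
Varne: 0
Eskin: 1.1  (via Varne)
Jorvik: 1.1  (via Varne)
Quorn: 3.7  (via Varne)
Shortest route: Varne–Quorn = 3.7 mi.

3.7 mi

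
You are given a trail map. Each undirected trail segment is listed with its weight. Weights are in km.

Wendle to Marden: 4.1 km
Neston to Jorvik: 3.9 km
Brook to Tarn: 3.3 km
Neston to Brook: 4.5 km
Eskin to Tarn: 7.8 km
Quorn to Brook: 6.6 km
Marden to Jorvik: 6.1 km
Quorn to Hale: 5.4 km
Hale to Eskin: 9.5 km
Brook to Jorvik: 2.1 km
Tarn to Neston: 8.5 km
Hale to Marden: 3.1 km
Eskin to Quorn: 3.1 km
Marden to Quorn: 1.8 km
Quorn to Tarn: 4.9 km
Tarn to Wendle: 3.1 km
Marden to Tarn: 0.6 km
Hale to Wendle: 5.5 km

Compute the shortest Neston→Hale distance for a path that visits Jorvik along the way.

13 km

Shortest Neston→Jorvik: Neston → Jorvik = 3.9
Best Jorvik to Hale: Jorvik → Brook → Tarn → Marden → Hale costing 9.1
Total via Jorvik: 3.9 + 9.1 = 13 km.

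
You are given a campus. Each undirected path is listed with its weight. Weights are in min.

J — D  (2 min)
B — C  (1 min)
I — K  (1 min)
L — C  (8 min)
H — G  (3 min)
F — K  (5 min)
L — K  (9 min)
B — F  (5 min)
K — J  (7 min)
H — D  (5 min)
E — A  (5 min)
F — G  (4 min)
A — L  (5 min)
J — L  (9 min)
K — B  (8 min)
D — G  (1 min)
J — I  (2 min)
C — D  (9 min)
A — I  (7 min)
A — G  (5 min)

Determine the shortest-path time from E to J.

Shortest distances from E:
E: 0
A: 5  (via E)
G: 10  (via A)
L: 10  (via A)
D: 11  (via G)
I: 12  (via A)
H: 13  (via G)
J: 13  (via D)
Shortest route: E → A → G → D → J = 13 min.

13 min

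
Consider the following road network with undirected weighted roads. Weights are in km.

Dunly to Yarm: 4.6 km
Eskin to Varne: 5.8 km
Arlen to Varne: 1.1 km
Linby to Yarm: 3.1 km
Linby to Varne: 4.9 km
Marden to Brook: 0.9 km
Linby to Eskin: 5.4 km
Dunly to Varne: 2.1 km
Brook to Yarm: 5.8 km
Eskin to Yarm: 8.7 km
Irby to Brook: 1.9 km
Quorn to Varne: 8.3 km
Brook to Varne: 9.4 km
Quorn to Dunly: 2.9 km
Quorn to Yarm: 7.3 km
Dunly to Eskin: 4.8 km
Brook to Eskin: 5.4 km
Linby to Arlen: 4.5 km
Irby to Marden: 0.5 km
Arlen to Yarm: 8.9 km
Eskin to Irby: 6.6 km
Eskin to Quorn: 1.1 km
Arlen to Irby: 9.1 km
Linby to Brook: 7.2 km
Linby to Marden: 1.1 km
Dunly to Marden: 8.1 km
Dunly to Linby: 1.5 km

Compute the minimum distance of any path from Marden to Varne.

Running Dijkstra from Marden:
Marden: 0
Irby: 0.5  (via Marden)
Brook: 0.9  (via Marden)
Linby: 1.1  (via Marden)
Dunly: 2.6  (via Linby)
Yarm: 4.2  (via Linby)
Varne: 4.7  (via Dunly)
Shortest route: Marden → Linby → Dunly → Varne = 4.7 km.

4.7 km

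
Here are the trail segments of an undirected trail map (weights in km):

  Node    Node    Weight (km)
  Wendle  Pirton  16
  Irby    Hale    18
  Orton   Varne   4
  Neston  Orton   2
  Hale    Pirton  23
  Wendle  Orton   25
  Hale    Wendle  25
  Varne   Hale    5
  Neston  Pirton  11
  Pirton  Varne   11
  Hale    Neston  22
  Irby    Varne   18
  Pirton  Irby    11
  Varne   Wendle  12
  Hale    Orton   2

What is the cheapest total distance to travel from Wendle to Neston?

Shortest distances from Wendle:
Wendle: 0
Varne: 12  (via Wendle)
Orton: 16  (via Varne)
Pirton: 16  (via Wendle)
Hale: 17  (via Varne)
Neston: 18  (via Orton)
Shortest route: Wendle–Varne–Orton–Neston = 18 km.

18 km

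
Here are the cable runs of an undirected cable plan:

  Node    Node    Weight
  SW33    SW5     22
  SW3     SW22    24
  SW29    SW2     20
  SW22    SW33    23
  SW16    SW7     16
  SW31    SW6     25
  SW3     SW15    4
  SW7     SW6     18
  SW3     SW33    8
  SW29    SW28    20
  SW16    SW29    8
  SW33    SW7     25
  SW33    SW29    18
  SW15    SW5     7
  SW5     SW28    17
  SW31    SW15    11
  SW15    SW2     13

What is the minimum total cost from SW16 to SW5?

Shortest distances from SW16:
SW16: 0
SW29: 8  (via SW16)
SW7: 16  (via SW16)
SW33: 26  (via SW29)
SW28: 28  (via SW29)
SW2: 28  (via SW29)
SW3: 34  (via SW33)
SW6: 34  (via SW7)
SW15: 38  (via SW3)
SW5: 45  (via SW28)
Shortest route: SW16 → SW29 → SW28 → SW5 = 45.

45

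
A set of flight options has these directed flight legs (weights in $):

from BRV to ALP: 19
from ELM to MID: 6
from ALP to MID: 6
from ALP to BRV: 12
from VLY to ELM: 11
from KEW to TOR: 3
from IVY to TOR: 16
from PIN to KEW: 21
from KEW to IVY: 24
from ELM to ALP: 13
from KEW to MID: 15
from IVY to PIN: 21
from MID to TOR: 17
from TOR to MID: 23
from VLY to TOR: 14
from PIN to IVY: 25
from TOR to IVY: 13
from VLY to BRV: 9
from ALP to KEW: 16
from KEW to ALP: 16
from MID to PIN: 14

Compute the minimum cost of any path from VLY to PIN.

Running Dijkstra from VLY:
VLY: 0
BRV: 9  (via VLY)
ELM: 11  (via VLY)
TOR: 14  (via VLY)
MID: 17  (via ELM)
ALP: 24  (via ELM)
IVY: 27  (via TOR)
PIN: 31  (via MID)
Shortest route: VLY–ELM–MID–PIN = $31.

$31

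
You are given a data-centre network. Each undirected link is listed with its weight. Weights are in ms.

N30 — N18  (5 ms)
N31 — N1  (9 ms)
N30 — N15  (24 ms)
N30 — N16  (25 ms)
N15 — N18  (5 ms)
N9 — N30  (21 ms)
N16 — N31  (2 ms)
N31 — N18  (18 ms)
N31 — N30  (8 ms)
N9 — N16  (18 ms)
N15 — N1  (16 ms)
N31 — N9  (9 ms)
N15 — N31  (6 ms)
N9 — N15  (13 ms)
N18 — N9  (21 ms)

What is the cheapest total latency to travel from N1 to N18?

Candidate routes:
N1 → N31 → N15 → N18: 9+6+5 = 20
N1 → N15 → N18: 16+5 = 21
N1 → N31 → N30 → N18: 9+8+5 = 22
Cheapest is N1 → N31 → N15 → N18 at 20 ms.

20 ms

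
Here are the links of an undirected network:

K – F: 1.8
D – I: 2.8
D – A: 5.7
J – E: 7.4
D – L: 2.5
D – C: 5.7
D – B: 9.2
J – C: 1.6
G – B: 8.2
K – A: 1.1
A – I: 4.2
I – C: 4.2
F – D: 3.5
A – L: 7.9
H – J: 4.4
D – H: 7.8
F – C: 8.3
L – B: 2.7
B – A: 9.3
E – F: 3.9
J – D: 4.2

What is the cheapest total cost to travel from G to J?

17.6

Running Dijkstra from G:
G: 0
B: 8.2  (via G)
L: 10.9  (via B)
D: 13.4  (via L)
I: 16.2  (via D)
F: 16.9  (via D)
A: 17.5  (via B)
J: 17.6  (via D)
Shortest route: G–B–L–D–J = 17.6.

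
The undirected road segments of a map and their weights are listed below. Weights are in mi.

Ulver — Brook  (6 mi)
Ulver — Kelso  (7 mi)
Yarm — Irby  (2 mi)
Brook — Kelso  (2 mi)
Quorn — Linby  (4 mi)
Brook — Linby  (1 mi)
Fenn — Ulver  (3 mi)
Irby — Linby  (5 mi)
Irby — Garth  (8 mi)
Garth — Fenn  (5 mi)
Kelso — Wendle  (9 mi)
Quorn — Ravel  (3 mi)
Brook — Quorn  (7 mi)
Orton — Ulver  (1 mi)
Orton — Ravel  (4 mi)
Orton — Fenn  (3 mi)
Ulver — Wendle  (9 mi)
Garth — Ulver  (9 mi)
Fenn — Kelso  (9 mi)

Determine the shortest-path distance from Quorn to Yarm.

11 mi

Running Dijkstra from Quorn:
Quorn: 0
Ravel: 3  (via Quorn)
Linby: 4  (via Quorn)
Brook: 5  (via Linby)
Orton: 7  (via Ravel)
Kelso: 7  (via Brook)
Ulver: 8  (via Orton)
Irby: 9  (via Linby)
Fenn: 10  (via Orton)
Yarm: 11  (via Irby)
Shortest route: Quorn–Linby–Irby–Yarm = 11 mi.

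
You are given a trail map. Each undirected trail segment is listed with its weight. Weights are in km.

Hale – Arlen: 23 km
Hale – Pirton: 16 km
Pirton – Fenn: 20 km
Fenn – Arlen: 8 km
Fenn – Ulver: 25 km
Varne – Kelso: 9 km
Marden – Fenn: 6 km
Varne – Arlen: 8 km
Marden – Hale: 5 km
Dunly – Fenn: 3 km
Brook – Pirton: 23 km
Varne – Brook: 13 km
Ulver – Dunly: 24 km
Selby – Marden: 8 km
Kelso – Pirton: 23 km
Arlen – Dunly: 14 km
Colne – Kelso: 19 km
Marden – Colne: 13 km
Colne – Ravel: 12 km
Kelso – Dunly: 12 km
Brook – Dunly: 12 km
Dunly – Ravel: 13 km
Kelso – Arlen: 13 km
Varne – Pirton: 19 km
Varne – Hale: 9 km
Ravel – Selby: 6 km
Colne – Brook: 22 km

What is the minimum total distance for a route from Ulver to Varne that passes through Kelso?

Shortest Ulver→Kelso: Ulver → Dunly → Kelso = 36
Best Kelso to Varne: Kelso → Varne costing 9
Total via Kelso: 36 + 9 = 45 km.

45 km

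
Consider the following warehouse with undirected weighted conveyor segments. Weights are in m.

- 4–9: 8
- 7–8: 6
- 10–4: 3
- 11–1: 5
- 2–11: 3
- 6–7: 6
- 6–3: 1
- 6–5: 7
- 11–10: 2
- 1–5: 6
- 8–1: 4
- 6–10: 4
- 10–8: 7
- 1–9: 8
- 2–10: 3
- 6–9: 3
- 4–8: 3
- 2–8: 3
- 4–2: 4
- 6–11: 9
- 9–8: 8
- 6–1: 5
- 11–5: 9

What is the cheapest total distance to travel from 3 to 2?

Enumerating some paths:
3 → 6 → 10 → 11 → 2: 1+4+2+3 = 10
3 → 6 → 10 → 4 → 2: 1+4+3+4 = 12
3 → 6 → 10 → 2: 1+4+3 = 8
The minimum is 8 m via 3 → 6 → 10 → 2.

8 m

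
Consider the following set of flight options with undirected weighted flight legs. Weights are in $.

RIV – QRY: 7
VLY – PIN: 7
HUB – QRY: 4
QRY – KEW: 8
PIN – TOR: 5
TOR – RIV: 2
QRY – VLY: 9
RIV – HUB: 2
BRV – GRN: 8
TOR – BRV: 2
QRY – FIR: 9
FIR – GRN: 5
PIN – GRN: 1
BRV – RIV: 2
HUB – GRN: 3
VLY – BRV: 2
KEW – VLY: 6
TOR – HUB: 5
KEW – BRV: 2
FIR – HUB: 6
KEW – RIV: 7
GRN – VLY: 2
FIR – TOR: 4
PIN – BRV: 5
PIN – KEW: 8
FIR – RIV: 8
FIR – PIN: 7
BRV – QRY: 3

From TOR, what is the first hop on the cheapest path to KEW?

BRV

Compare a few routes:
TOR–RIV–BRV–KEW: 2+2+2 = 6
TOR–BRV–KEW: 2+2 = 4
Cheapest is TOR–BRV–KEW at $4.
So from TOR the first move is to BRV.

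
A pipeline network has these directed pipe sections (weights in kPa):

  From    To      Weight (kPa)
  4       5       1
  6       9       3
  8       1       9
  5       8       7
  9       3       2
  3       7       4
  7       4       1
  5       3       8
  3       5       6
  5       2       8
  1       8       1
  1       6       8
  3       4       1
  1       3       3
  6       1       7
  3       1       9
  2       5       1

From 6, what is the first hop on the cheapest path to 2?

Enumerating some paths:
6 → 9 → 3 → 4 → 5 → 2: 3+2+1+1+8 = 15
6 → 9 → 3 → 5 → 2: 3+2+6+8 = 19
6 → 9 → 3 → 7 → 4 → 5 → 2: 3+2+4+1+1+8 = 19
6 → 1 → 3 → 4 → 5 → 2: 7+3+1+1+8 = 20
The minimum is 15 kPa via 6 → 9 → 3 → 4 → 5 → 2.
So from 6 the first move is to 9.

9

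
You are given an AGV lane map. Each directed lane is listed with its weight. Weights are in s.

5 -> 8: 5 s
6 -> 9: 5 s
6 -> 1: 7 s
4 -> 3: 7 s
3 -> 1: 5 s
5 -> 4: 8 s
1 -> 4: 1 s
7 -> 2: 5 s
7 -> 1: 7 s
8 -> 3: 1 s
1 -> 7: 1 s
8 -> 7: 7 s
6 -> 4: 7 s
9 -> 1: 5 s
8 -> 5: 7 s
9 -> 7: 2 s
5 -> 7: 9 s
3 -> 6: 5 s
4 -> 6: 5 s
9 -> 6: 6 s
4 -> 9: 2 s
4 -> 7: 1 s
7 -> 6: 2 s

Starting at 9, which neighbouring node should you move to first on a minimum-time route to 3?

1

Compare a few routes:
9–7–1–4–3: 2+7+1+7 = 17
9–7–6–4–3: 2+2+7+7 = 18
9–1–4–3: 5+1+7 = 13
Cheapest is 9–1–4–3 at 13 s.
So from 9 the first move is to 1.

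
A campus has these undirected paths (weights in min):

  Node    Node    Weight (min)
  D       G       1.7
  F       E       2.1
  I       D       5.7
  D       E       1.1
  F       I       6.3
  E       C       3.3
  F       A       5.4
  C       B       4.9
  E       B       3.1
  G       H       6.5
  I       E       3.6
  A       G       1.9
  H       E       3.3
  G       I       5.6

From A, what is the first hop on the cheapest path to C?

Candidate routes:
A–F–E–C: 5.4+2.1+3.3 = 10.8
A–G–D–E–B–C: 1.9+1.7+1.1+3.1+4.9 = 12.7
A–G–I–E–C: 1.9+5.6+3.6+3.3 = 14.4
A–G–D–E–C: 1.9+1.7+1.1+3.3 = 8
The minimum is 8 min via A–G–D–E–C.
So from A the first move is to G.

G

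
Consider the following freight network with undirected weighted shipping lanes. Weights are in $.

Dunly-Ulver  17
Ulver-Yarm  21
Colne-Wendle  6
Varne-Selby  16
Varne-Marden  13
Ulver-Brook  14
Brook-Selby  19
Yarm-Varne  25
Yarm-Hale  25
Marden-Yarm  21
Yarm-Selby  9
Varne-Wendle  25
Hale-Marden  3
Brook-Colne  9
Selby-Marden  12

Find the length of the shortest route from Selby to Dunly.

$47

Shortest distances from Selby:
Selby: 0
Yarm: 9  (via Selby)
Marden: 12  (via Selby)
Hale: 15  (via Marden)
Varne: 16  (via Selby)
Brook: 19  (via Selby)
Colne: 28  (via Brook)
Ulver: 30  (via Yarm)
Wendle: 34  (via Colne)
Dunly: 47  (via Ulver)
Shortest route: Selby–Yarm–Ulver–Dunly = $47.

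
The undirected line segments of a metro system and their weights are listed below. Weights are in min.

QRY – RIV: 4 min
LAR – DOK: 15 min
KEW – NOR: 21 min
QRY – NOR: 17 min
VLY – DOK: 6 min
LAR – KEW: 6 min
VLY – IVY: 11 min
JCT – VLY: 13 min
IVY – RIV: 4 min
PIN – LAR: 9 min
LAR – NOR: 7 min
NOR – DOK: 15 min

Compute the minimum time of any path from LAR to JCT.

34 min

Shortest distances from LAR:
LAR: 0
KEW: 6  (via LAR)
NOR: 7  (via LAR)
PIN: 9  (via LAR)
DOK: 15  (via LAR)
VLY: 21  (via DOK)
QRY: 24  (via NOR)
RIV: 28  (via QRY)
IVY: 32  (via VLY)
JCT: 34  (via VLY)
Shortest route: LAR–DOK–VLY–JCT = 34 min.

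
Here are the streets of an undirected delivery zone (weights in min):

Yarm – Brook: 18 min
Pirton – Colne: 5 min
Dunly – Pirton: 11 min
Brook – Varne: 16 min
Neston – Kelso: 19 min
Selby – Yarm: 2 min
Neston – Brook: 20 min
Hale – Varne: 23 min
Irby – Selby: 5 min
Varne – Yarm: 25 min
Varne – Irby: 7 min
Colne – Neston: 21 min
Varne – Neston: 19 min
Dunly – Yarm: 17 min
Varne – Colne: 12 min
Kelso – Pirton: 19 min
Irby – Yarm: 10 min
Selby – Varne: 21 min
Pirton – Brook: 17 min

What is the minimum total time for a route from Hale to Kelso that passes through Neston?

61 min

Shortest Hale→Neston: Hale–Varne–Neston = 42
Shortest Neston→Kelso: Neston–Kelso = 19
Total via Neston: 42 + 19 = 61 min.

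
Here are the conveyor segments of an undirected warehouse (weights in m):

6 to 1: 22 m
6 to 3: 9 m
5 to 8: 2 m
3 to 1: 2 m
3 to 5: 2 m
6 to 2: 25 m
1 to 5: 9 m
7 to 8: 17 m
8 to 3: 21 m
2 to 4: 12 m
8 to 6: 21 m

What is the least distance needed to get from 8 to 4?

Compare a few routes:
8 - 5 - 3 - 6 - 2 - 4: 2+2+9+25+12 = 50
8 - 6 - 2 - 4: 21+25+12 = 58
The minimum is 50 m via 8 - 5 - 3 - 6 - 2 - 4.

50 m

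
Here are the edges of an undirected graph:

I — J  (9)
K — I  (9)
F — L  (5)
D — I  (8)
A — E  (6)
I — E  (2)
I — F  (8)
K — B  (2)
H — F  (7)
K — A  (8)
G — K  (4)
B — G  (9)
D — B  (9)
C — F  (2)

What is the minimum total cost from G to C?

23

Running Dijkstra from G:
G: 0
K: 4  (via G)
B: 6  (via K)
A: 12  (via K)
I: 13  (via K)
D: 15  (via B)
E: 15  (via I)
F: 21  (via I)
J: 22  (via I)
C: 23  (via F)
Shortest route: G → K → I → F → C = 23.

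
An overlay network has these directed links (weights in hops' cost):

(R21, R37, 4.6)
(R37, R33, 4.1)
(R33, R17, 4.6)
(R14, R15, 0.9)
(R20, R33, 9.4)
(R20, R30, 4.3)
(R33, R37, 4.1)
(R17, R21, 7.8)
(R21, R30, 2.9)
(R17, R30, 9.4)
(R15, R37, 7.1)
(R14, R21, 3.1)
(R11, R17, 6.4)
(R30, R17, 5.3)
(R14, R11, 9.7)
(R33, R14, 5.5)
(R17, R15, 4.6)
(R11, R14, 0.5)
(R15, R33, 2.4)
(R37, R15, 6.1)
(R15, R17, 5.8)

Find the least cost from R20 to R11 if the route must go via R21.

Best R20 to R21: R20 → R30 → R17 → R21 costing 17.4
Shortest R21→R11: R21 → R37 → R33 → R14 → R11 = 23.9
Total via R21: 17.4 + 23.9 = 41.3 hops' cost.

41.3 hops' cost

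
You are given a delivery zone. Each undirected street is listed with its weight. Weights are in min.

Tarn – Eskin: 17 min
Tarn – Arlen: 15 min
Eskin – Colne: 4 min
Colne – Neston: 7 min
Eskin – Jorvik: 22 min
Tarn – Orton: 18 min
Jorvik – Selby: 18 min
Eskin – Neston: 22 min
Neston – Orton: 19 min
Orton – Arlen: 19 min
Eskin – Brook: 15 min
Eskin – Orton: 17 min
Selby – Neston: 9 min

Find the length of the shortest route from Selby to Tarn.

37 min

Running Dijkstra from Selby:
Selby: 0
Neston: 9  (via Selby)
Colne: 16  (via Neston)
Jorvik: 18  (via Selby)
Eskin: 20  (via Colne)
Orton: 28  (via Neston)
Brook: 35  (via Eskin)
Tarn: 37  (via Eskin)
Shortest route: Selby–Neston–Colne–Eskin–Tarn = 37 min.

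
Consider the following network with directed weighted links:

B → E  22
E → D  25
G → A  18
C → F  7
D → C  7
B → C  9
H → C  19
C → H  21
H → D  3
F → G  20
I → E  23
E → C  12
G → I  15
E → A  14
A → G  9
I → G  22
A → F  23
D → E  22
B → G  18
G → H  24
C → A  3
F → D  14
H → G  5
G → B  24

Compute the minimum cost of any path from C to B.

Running Dijkstra from C:
C: 0
A: 3  (via C)
F: 7  (via C)
G: 12  (via A)
D: 21  (via F)
H: 21  (via C)
I: 27  (via G)
B: 36  (via G)
Shortest route: C–A–G–B = 36.

36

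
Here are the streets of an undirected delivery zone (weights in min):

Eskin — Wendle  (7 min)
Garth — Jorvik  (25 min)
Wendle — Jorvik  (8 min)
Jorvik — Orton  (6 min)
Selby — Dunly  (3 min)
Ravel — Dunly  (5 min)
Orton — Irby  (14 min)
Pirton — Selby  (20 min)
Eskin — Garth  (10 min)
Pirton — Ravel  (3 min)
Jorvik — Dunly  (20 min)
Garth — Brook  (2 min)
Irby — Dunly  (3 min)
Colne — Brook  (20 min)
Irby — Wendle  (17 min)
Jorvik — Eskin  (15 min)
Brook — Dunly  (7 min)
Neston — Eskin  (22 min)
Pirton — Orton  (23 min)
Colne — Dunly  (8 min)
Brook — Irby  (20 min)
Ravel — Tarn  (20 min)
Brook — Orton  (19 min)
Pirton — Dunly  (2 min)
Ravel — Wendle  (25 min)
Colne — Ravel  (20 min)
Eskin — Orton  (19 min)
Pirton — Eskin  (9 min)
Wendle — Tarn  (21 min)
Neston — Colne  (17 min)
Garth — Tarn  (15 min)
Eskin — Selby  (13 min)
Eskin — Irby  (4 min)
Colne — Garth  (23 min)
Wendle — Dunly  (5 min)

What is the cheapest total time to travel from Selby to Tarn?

27 min

Running Dijkstra from Selby:
Selby: 0
Dunly: 3  (via Selby)
Pirton: 5  (via Dunly)
Irby: 6  (via Dunly)
Wendle: 8  (via Dunly)
Ravel: 8  (via Dunly)
Brook: 10  (via Dunly)
Eskin: 10  (via Irby)
Colne: 11  (via Dunly)
Garth: 12  (via Brook)
Jorvik: 16  (via Wendle)
Orton: 20  (via Irby)
Tarn: 27  (via Garth)
Shortest route: Selby → Dunly → Brook → Garth → Tarn = 27 min.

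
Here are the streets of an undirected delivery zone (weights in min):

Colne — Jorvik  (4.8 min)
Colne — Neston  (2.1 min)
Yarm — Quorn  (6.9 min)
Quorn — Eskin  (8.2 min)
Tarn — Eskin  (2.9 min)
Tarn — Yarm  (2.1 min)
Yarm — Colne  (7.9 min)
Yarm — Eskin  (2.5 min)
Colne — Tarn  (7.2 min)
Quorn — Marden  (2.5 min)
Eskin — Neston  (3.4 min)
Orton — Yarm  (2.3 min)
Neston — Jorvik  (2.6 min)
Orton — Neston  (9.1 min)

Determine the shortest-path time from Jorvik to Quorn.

14.2 min

Running Dijkstra from Jorvik:
Jorvik: 0
Neston: 2.6  (via Jorvik)
Colne: 4.7  (via Neston)
Eskin: 6  (via Neston)
Yarm: 8.5  (via Eskin)
Tarn: 8.9  (via Eskin)
Orton: 10.8  (via Yarm)
Quorn: 14.2  (via Eskin)
Shortest route: Jorvik–Neston–Eskin–Quorn = 14.2 min.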